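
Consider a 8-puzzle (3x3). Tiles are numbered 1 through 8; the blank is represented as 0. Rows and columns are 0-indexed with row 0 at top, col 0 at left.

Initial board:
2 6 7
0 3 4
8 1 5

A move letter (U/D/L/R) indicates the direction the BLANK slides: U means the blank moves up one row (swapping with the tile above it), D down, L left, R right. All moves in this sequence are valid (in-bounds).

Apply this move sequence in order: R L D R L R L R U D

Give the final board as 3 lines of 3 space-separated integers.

Answer: 2 6 7
8 3 4
1 0 5

Derivation:
After move 1 (R):
2 6 7
3 0 4
8 1 5

After move 2 (L):
2 6 7
0 3 4
8 1 5

After move 3 (D):
2 6 7
8 3 4
0 1 5

After move 4 (R):
2 6 7
8 3 4
1 0 5

After move 5 (L):
2 6 7
8 3 4
0 1 5

After move 6 (R):
2 6 7
8 3 4
1 0 5

After move 7 (L):
2 6 7
8 3 4
0 1 5

After move 8 (R):
2 6 7
8 3 4
1 0 5

After move 9 (U):
2 6 7
8 0 4
1 3 5

After move 10 (D):
2 6 7
8 3 4
1 0 5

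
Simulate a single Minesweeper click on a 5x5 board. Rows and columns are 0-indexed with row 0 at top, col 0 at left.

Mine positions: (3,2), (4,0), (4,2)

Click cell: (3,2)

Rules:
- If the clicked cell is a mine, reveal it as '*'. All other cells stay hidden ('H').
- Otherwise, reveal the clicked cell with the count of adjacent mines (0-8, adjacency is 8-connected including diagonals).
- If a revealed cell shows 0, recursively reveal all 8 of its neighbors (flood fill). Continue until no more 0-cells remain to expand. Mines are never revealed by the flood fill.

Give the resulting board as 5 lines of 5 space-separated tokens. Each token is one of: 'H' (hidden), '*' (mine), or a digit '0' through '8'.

H H H H H
H H H H H
H H H H H
H H * H H
H H H H H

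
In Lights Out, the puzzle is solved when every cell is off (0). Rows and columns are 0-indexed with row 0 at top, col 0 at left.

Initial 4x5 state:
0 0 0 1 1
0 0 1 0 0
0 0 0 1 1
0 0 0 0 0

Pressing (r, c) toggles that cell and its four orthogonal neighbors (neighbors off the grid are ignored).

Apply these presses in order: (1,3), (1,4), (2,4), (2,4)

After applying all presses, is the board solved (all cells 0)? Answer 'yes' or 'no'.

After press 1 at (1,3):
0 0 0 0 1
0 0 0 1 1
0 0 0 0 1
0 0 0 0 0

After press 2 at (1,4):
0 0 0 0 0
0 0 0 0 0
0 0 0 0 0
0 0 0 0 0

After press 3 at (2,4):
0 0 0 0 0
0 0 0 0 1
0 0 0 1 1
0 0 0 0 1

After press 4 at (2,4):
0 0 0 0 0
0 0 0 0 0
0 0 0 0 0
0 0 0 0 0

Lights still on: 0

Answer: yes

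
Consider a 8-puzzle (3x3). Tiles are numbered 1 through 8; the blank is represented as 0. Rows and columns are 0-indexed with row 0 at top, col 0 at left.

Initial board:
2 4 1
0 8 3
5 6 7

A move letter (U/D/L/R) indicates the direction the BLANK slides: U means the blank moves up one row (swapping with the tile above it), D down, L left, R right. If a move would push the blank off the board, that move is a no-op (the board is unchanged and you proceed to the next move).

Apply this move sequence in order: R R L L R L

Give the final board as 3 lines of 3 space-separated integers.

Answer: 2 4 1
0 8 3
5 6 7

Derivation:
After move 1 (R):
2 4 1
8 0 3
5 6 7

After move 2 (R):
2 4 1
8 3 0
5 6 7

After move 3 (L):
2 4 1
8 0 3
5 6 7

After move 4 (L):
2 4 1
0 8 3
5 6 7

After move 5 (R):
2 4 1
8 0 3
5 6 7

After move 6 (L):
2 4 1
0 8 3
5 6 7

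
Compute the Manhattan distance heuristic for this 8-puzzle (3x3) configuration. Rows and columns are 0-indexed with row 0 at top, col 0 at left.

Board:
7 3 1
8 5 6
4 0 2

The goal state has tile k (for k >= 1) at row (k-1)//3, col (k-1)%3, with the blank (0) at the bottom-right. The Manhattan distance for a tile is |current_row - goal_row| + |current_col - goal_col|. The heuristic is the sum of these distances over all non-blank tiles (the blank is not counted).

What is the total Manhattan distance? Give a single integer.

Answer: 11

Derivation:
Tile 7: at (0,0), goal (2,0), distance |0-2|+|0-0| = 2
Tile 3: at (0,1), goal (0,2), distance |0-0|+|1-2| = 1
Tile 1: at (0,2), goal (0,0), distance |0-0|+|2-0| = 2
Tile 8: at (1,0), goal (2,1), distance |1-2|+|0-1| = 2
Tile 5: at (1,1), goal (1,1), distance |1-1|+|1-1| = 0
Tile 6: at (1,2), goal (1,2), distance |1-1|+|2-2| = 0
Tile 4: at (2,0), goal (1,0), distance |2-1|+|0-0| = 1
Tile 2: at (2,2), goal (0,1), distance |2-0|+|2-1| = 3
Sum: 2 + 1 + 2 + 2 + 0 + 0 + 1 + 3 = 11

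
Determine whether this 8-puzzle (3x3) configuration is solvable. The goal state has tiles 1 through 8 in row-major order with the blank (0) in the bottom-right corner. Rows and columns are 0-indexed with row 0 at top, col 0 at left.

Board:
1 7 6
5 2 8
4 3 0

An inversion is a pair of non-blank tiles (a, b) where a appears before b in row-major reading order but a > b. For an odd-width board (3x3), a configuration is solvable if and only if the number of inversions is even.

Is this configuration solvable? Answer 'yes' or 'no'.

Answer: no

Derivation:
Inversions (pairs i<j in row-major order where tile[i] > tile[j] > 0): 15
15 is odd, so the puzzle is not solvable.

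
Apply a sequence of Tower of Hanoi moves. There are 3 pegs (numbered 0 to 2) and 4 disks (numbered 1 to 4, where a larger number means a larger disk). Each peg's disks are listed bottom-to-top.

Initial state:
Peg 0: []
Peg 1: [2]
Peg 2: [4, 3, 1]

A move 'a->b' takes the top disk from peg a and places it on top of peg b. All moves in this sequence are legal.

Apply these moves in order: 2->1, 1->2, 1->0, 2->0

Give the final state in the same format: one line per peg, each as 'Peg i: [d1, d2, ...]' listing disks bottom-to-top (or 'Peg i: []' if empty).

After move 1 (2->1):
Peg 0: []
Peg 1: [2, 1]
Peg 2: [4, 3]

After move 2 (1->2):
Peg 0: []
Peg 1: [2]
Peg 2: [4, 3, 1]

After move 3 (1->0):
Peg 0: [2]
Peg 1: []
Peg 2: [4, 3, 1]

After move 4 (2->0):
Peg 0: [2, 1]
Peg 1: []
Peg 2: [4, 3]

Answer: Peg 0: [2, 1]
Peg 1: []
Peg 2: [4, 3]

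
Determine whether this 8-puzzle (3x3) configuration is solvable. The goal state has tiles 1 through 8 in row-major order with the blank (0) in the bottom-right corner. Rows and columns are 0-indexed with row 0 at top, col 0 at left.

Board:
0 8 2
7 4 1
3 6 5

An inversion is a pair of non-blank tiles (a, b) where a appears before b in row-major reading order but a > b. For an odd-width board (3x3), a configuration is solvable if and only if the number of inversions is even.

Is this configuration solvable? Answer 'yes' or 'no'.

Answer: yes

Derivation:
Inversions (pairs i<j in row-major order where tile[i] > tile[j] > 0): 16
16 is even, so the puzzle is solvable.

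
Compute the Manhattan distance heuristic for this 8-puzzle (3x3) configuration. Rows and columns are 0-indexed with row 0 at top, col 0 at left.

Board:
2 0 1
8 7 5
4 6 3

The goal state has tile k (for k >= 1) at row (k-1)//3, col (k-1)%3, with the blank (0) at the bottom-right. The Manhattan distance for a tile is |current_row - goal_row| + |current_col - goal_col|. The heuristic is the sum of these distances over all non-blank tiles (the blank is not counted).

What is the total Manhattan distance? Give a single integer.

Tile 2: (0,0)->(0,1) = 1
Tile 1: (0,2)->(0,0) = 2
Tile 8: (1,0)->(2,1) = 2
Tile 7: (1,1)->(2,0) = 2
Tile 5: (1,2)->(1,1) = 1
Tile 4: (2,0)->(1,0) = 1
Tile 6: (2,1)->(1,2) = 2
Tile 3: (2,2)->(0,2) = 2
Sum: 1 + 2 + 2 + 2 + 1 + 1 + 2 + 2 = 13

Answer: 13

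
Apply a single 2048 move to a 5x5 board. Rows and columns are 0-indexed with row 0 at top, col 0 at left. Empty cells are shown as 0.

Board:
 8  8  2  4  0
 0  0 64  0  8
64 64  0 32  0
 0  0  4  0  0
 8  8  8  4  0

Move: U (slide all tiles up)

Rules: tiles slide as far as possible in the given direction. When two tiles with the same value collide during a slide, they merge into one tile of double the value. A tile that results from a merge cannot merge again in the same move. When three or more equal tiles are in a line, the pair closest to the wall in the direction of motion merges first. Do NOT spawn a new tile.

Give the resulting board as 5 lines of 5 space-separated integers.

Answer:  8  8  2  4  8
64 64 64 32  0
 8  8  4  4  0
 0  0  8  0  0
 0  0  0  0  0

Derivation:
Slide up:
col 0: [8, 0, 64, 0, 8] -> [8, 64, 8, 0, 0]
col 1: [8, 0, 64, 0, 8] -> [8, 64, 8, 0, 0]
col 2: [2, 64, 0, 4, 8] -> [2, 64, 4, 8, 0]
col 3: [4, 0, 32, 0, 4] -> [4, 32, 4, 0, 0]
col 4: [0, 8, 0, 0, 0] -> [8, 0, 0, 0, 0]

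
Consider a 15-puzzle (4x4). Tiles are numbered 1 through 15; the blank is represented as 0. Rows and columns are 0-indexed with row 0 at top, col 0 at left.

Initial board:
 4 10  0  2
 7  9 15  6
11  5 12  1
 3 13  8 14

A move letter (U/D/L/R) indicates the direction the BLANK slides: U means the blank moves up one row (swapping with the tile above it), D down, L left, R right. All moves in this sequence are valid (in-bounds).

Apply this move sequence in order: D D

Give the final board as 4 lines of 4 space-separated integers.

Answer:  4 10 15  2
 7  9 12  6
11  5  0  1
 3 13  8 14

Derivation:
After move 1 (D):
 4 10 15  2
 7  9  0  6
11  5 12  1
 3 13  8 14

After move 2 (D):
 4 10 15  2
 7  9 12  6
11  5  0  1
 3 13  8 14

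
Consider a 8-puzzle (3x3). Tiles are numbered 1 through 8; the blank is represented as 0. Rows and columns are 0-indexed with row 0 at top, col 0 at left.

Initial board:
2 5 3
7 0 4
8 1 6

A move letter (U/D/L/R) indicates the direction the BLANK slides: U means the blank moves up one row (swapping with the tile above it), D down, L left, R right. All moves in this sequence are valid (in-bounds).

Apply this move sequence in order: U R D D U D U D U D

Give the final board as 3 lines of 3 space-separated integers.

Answer: 2 3 4
7 5 6
8 1 0

Derivation:
After move 1 (U):
2 0 3
7 5 4
8 1 6

After move 2 (R):
2 3 0
7 5 4
8 1 6

After move 3 (D):
2 3 4
7 5 0
8 1 6

After move 4 (D):
2 3 4
7 5 6
8 1 0

After move 5 (U):
2 3 4
7 5 0
8 1 6

After move 6 (D):
2 3 4
7 5 6
8 1 0

After move 7 (U):
2 3 4
7 5 0
8 1 6

After move 8 (D):
2 3 4
7 5 6
8 1 0

After move 9 (U):
2 3 4
7 5 0
8 1 6

After move 10 (D):
2 3 4
7 5 6
8 1 0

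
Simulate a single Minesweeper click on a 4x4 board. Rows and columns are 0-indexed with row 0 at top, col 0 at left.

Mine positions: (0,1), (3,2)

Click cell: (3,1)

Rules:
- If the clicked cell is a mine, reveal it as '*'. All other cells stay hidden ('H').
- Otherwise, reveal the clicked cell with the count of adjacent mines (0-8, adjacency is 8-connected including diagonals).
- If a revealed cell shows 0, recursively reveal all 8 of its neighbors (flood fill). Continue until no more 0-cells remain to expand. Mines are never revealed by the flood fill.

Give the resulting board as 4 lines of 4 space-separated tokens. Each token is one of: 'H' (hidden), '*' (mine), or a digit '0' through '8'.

H H H H
H H H H
H H H H
H 1 H H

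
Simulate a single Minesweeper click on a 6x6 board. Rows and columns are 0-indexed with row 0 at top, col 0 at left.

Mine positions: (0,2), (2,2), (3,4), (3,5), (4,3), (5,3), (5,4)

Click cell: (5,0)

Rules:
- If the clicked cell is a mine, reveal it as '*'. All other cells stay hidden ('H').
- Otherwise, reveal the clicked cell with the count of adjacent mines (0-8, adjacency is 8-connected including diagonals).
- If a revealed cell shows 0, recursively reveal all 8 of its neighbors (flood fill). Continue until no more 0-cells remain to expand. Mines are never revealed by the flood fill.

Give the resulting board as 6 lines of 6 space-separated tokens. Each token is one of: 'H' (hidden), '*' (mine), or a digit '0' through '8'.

0 1 H H H H
0 2 H H H H
0 1 H H H H
0 1 2 H H H
0 0 2 H H H
0 0 2 H H H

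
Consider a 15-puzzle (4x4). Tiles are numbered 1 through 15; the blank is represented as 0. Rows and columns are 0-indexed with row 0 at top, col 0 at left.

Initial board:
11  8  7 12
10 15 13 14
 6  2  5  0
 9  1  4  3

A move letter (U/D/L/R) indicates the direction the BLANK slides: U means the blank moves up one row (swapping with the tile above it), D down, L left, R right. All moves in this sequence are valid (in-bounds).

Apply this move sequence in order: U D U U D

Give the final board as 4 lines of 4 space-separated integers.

After move 1 (U):
11  8  7 12
10 15 13  0
 6  2  5 14
 9  1  4  3

After move 2 (D):
11  8  7 12
10 15 13 14
 6  2  5  0
 9  1  4  3

After move 3 (U):
11  8  7 12
10 15 13  0
 6  2  5 14
 9  1  4  3

After move 4 (U):
11  8  7  0
10 15 13 12
 6  2  5 14
 9  1  4  3

After move 5 (D):
11  8  7 12
10 15 13  0
 6  2  5 14
 9  1  4  3

Answer: 11  8  7 12
10 15 13  0
 6  2  5 14
 9  1  4  3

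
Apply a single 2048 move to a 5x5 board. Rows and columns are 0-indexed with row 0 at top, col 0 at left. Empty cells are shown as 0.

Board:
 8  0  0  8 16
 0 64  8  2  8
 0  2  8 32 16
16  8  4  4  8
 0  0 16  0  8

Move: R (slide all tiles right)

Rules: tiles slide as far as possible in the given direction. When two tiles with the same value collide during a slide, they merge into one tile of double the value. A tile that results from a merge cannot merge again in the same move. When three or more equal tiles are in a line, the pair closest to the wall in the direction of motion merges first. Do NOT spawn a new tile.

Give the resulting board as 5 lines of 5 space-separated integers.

Slide right:
row 0: [8, 0, 0, 8, 16] -> [0, 0, 0, 16, 16]
row 1: [0, 64, 8, 2, 8] -> [0, 64, 8, 2, 8]
row 2: [0, 2, 8, 32, 16] -> [0, 2, 8, 32, 16]
row 3: [16, 8, 4, 4, 8] -> [0, 16, 8, 8, 8]
row 4: [0, 0, 16, 0, 8] -> [0, 0, 0, 16, 8]

Answer:  0  0  0 16 16
 0 64  8  2  8
 0  2  8 32 16
 0 16  8  8  8
 0  0  0 16  8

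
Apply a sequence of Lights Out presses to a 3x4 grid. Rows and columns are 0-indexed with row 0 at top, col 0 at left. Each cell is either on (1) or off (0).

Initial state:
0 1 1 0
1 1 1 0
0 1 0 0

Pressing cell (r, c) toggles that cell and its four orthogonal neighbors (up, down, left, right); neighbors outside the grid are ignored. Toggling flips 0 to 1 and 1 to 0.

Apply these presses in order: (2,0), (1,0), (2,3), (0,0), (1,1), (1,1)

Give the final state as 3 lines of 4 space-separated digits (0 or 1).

Answer: 0 0 1 0
0 0 1 1
0 0 1 1

Derivation:
After press 1 at (2,0):
0 1 1 0
0 1 1 0
1 0 0 0

After press 2 at (1,0):
1 1 1 0
1 0 1 0
0 0 0 0

After press 3 at (2,3):
1 1 1 0
1 0 1 1
0 0 1 1

After press 4 at (0,0):
0 0 1 0
0 0 1 1
0 0 1 1

After press 5 at (1,1):
0 1 1 0
1 1 0 1
0 1 1 1

After press 6 at (1,1):
0 0 1 0
0 0 1 1
0 0 1 1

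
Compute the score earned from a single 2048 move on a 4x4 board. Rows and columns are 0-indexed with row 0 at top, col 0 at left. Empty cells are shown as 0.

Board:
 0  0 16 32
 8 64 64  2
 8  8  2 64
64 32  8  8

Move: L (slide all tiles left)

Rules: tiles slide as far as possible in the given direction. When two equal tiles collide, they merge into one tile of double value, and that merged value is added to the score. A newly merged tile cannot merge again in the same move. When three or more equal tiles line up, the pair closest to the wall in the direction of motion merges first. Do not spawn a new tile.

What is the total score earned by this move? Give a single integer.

Slide left:
row 0: [0, 0, 16, 32] -> [16, 32, 0, 0]  score +0 (running 0)
row 1: [8, 64, 64, 2] -> [8, 128, 2, 0]  score +128 (running 128)
row 2: [8, 8, 2, 64] -> [16, 2, 64, 0]  score +16 (running 144)
row 3: [64, 32, 8, 8] -> [64, 32, 16, 0]  score +16 (running 160)
Board after move:
 16  32   0   0
  8 128   2   0
 16   2  64   0
 64  32  16   0

Answer: 160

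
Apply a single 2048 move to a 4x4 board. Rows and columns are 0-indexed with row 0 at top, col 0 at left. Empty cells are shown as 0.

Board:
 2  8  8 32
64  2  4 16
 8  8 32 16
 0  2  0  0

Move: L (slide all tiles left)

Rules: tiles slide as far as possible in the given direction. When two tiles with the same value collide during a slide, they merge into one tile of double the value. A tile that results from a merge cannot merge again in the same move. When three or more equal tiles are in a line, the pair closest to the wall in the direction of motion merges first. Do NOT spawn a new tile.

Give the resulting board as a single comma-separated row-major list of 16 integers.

Answer: 2, 16, 32, 0, 64, 2, 4, 16, 16, 32, 16, 0, 2, 0, 0, 0

Derivation:
Slide left:
row 0: [2, 8, 8, 32] -> [2, 16, 32, 0]
row 1: [64, 2, 4, 16] -> [64, 2, 4, 16]
row 2: [8, 8, 32, 16] -> [16, 32, 16, 0]
row 3: [0, 2, 0, 0] -> [2, 0, 0, 0]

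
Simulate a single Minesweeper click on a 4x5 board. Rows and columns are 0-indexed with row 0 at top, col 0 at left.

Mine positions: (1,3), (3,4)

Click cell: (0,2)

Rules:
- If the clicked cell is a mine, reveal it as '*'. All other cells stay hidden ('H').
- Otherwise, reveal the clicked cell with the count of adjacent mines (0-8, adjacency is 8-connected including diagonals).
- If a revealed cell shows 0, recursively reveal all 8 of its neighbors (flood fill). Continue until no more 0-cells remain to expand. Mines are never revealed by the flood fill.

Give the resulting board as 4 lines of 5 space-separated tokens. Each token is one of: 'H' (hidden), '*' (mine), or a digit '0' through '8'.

H H 1 H H
H H H H H
H H H H H
H H H H H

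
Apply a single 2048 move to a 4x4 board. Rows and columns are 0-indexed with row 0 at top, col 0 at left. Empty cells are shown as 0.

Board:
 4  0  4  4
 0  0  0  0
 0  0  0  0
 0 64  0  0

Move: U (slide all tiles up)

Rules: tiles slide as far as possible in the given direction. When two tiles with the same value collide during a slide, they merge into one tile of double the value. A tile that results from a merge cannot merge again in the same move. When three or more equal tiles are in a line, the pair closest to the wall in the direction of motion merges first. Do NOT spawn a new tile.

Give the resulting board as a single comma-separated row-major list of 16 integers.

Answer: 4, 64, 4, 4, 0, 0, 0, 0, 0, 0, 0, 0, 0, 0, 0, 0

Derivation:
Slide up:
col 0: [4, 0, 0, 0] -> [4, 0, 0, 0]
col 1: [0, 0, 0, 64] -> [64, 0, 0, 0]
col 2: [4, 0, 0, 0] -> [4, 0, 0, 0]
col 3: [4, 0, 0, 0] -> [4, 0, 0, 0]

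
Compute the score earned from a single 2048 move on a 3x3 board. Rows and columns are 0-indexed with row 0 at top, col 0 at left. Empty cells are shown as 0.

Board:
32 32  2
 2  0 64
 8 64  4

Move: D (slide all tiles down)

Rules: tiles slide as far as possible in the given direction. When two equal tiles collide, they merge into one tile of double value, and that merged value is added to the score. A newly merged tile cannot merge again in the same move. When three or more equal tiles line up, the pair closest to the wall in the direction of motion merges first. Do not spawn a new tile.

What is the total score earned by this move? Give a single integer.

Slide down:
col 0: [32, 2, 8] -> [32, 2, 8]  score +0 (running 0)
col 1: [32, 0, 64] -> [0, 32, 64]  score +0 (running 0)
col 2: [2, 64, 4] -> [2, 64, 4]  score +0 (running 0)
Board after move:
32  0  2
 2 32 64
 8 64  4

Answer: 0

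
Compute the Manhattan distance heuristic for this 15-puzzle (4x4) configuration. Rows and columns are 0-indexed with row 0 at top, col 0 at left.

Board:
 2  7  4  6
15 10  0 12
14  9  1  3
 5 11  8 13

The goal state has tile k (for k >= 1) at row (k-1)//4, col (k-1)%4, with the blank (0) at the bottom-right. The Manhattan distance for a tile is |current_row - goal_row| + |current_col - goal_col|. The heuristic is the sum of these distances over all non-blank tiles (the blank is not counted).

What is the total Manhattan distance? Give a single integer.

Tile 2: at (0,0), goal (0,1), distance |0-0|+|0-1| = 1
Tile 7: at (0,1), goal (1,2), distance |0-1|+|1-2| = 2
Tile 4: at (0,2), goal (0,3), distance |0-0|+|2-3| = 1
Tile 6: at (0,3), goal (1,1), distance |0-1|+|3-1| = 3
Tile 15: at (1,0), goal (3,2), distance |1-3|+|0-2| = 4
Tile 10: at (1,1), goal (2,1), distance |1-2|+|1-1| = 1
Tile 12: at (1,3), goal (2,3), distance |1-2|+|3-3| = 1
Tile 14: at (2,0), goal (3,1), distance |2-3|+|0-1| = 2
Tile 9: at (2,1), goal (2,0), distance |2-2|+|1-0| = 1
Tile 1: at (2,2), goal (0,0), distance |2-0|+|2-0| = 4
Tile 3: at (2,3), goal (0,2), distance |2-0|+|3-2| = 3
Tile 5: at (3,0), goal (1,0), distance |3-1|+|0-0| = 2
Tile 11: at (3,1), goal (2,2), distance |3-2|+|1-2| = 2
Tile 8: at (3,2), goal (1,3), distance |3-1|+|2-3| = 3
Tile 13: at (3,3), goal (3,0), distance |3-3|+|3-0| = 3
Sum: 1 + 2 + 1 + 3 + 4 + 1 + 1 + 2 + 1 + 4 + 3 + 2 + 2 + 3 + 3 = 33

Answer: 33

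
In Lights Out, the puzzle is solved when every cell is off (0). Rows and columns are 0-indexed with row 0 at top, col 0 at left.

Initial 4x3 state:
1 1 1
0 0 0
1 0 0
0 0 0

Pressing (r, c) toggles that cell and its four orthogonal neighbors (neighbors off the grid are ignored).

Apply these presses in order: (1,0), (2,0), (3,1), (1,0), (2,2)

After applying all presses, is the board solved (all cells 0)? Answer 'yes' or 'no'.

Answer: no

Derivation:
After press 1 at (1,0):
0 1 1
1 1 0
0 0 0
0 0 0

After press 2 at (2,0):
0 1 1
0 1 0
1 1 0
1 0 0

After press 3 at (3,1):
0 1 1
0 1 0
1 0 0
0 1 1

After press 4 at (1,0):
1 1 1
1 0 0
0 0 0
0 1 1

After press 5 at (2,2):
1 1 1
1 0 1
0 1 1
0 1 0

Lights still on: 8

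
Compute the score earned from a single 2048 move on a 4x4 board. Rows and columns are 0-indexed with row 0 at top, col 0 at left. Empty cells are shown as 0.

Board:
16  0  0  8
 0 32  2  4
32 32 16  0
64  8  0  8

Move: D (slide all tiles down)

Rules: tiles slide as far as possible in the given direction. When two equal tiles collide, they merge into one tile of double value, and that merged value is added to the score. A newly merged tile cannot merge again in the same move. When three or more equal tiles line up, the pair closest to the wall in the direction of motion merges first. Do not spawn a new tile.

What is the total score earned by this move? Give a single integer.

Slide down:
col 0: [16, 0, 32, 64] -> [0, 16, 32, 64]  score +0 (running 0)
col 1: [0, 32, 32, 8] -> [0, 0, 64, 8]  score +64 (running 64)
col 2: [0, 2, 16, 0] -> [0, 0, 2, 16]  score +0 (running 64)
col 3: [8, 4, 0, 8] -> [0, 8, 4, 8]  score +0 (running 64)
Board after move:
 0  0  0  0
16  0  0  8
32 64  2  4
64  8 16  8

Answer: 64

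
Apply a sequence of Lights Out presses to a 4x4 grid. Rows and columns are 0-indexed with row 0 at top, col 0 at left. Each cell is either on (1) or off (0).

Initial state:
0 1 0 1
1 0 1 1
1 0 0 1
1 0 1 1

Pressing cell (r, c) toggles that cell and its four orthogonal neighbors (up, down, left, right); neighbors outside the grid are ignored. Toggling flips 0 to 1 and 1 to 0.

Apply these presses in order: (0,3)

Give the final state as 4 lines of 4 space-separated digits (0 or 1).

Answer: 0 1 1 0
1 0 1 0
1 0 0 1
1 0 1 1

Derivation:
After press 1 at (0,3):
0 1 1 0
1 0 1 0
1 0 0 1
1 0 1 1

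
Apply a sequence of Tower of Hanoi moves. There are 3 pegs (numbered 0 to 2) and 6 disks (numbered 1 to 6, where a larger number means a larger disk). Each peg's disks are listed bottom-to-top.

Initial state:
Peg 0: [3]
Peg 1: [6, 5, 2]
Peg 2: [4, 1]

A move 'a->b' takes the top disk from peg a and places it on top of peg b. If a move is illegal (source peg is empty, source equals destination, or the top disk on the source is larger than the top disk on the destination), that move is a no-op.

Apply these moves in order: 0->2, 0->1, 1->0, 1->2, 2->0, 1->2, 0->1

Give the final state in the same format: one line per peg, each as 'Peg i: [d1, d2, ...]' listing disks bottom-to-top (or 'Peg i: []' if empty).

After move 1 (0->2):
Peg 0: [3]
Peg 1: [6, 5, 2]
Peg 2: [4, 1]

After move 2 (0->1):
Peg 0: [3]
Peg 1: [6, 5, 2]
Peg 2: [4, 1]

After move 3 (1->0):
Peg 0: [3, 2]
Peg 1: [6, 5]
Peg 2: [4, 1]

After move 4 (1->2):
Peg 0: [3, 2]
Peg 1: [6, 5]
Peg 2: [4, 1]

After move 5 (2->0):
Peg 0: [3, 2, 1]
Peg 1: [6, 5]
Peg 2: [4]

After move 6 (1->2):
Peg 0: [3, 2, 1]
Peg 1: [6, 5]
Peg 2: [4]

After move 7 (0->1):
Peg 0: [3, 2]
Peg 1: [6, 5, 1]
Peg 2: [4]

Answer: Peg 0: [3, 2]
Peg 1: [6, 5, 1]
Peg 2: [4]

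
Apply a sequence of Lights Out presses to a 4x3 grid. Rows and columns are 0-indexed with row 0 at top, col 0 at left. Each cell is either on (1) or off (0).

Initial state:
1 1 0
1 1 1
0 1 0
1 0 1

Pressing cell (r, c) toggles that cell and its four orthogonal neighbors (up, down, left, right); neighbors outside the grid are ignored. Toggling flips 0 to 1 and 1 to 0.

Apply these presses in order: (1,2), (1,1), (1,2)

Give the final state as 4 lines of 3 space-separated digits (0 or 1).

Answer: 1 0 0
0 0 0
0 0 0
1 0 1

Derivation:
After press 1 at (1,2):
1 1 1
1 0 0
0 1 1
1 0 1

After press 2 at (1,1):
1 0 1
0 1 1
0 0 1
1 0 1

After press 3 at (1,2):
1 0 0
0 0 0
0 0 0
1 0 1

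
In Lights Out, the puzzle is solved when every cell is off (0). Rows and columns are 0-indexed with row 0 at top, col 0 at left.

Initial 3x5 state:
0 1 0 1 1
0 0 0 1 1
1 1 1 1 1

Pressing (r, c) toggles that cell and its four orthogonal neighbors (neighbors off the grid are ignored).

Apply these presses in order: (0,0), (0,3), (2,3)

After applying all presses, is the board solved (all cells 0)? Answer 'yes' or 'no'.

After press 1 at (0,0):
1 0 0 1 1
1 0 0 1 1
1 1 1 1 1

After press 2 at (0,3):
1 0 1 0 0
1 0 0 0 1
1 1 1 1 1

After press 3 at (2,3):
1 0 1 0 0
1 0 0 1 1
1 1 0 0 0

Lights still on: 7

Answer: no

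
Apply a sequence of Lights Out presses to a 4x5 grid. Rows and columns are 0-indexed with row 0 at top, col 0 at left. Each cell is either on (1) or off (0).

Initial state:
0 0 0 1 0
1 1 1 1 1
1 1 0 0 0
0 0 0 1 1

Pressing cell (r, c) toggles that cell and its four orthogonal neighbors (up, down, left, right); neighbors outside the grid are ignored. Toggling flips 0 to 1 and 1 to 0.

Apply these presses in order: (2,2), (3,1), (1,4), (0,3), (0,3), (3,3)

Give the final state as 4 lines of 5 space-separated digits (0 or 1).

Answer: 0 0 0 1 1
1 1 0 0 0
1 1 1 0 1
1 1 1 0 0

Derivation:
After press 1 at (2,2):
0 0 0 1 0
1 1 0 1 1
1 0 1 1 0
0 0 1 1 1

After press 2 at (3,1):
0 0 0 1 0
1 1 0 1 1
1 1 1 1 0
1 1 0 1 1

After press 3 at (1,4):
0 0 0 1 1
1 1 0 0 0
1 1 1 1 1
1 1 0 1 1

After press 4 at (0,3):
0 0 1 0 0
1 1 0 1 0
1 1 1 1 1
1 1 0 1 1

After press 5 at (0,3):
0 0 0 1 1
1 1 0 0 0
1 1 1 1 1
1 1 0 1 1

After press 6 at (3,3):
0 0 0 1 1
1 1 0 0 0
1 1 1 0 1
1 1 1 0 0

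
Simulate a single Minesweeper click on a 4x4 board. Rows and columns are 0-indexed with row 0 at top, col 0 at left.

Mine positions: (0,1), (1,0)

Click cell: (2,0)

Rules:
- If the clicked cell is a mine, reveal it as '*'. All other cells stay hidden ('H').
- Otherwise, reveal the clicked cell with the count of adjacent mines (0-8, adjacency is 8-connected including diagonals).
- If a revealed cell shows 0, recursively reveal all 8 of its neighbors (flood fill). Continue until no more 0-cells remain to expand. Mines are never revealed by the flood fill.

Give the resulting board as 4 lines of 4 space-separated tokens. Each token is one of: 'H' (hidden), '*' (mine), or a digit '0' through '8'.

H H H H
H H H H
1 H H H
H H H H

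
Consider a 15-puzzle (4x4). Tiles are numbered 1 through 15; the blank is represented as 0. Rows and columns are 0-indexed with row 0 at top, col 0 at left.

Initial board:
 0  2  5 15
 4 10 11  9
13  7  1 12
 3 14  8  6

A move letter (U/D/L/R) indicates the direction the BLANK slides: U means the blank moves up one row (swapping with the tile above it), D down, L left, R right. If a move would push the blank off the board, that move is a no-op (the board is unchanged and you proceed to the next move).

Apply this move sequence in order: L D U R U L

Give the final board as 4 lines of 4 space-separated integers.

Answer:  0  2  5 15
 4 10 11  9
13  7  1 12
 3 14  8  6

Derivation:
After move 1 (L):
 0  2  5 15
 4 10 11  9
13  7  1 12
 3 14  8  6

After move 2 (D):
 4  2  5 15
 0 10 11  9
13  7  1 12
 3 14  8  6

After move 3 (U):
 0  2  5 15
 4 10 11  9
13  7  1 12
 3 14  8  6

After move 4 (R):
 2  0  5 15
 4 10 11  9
13  7  1 12
 3 14  8  6

After move 5 (U):
 2  0  5 15
 4 10 11  9
13  7  1 12
 3 14  8  6

After move 6 (L):
 0  2  5 15
 4 10 11  9
13  7  1 12
 3 14  8  6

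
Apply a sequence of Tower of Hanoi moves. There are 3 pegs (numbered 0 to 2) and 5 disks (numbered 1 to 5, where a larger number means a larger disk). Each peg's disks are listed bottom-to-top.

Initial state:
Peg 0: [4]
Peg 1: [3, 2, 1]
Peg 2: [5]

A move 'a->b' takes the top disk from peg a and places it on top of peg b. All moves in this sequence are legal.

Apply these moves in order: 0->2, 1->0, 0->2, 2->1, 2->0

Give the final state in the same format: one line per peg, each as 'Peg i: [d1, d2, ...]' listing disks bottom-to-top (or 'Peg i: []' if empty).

After move 1 (0->2):
Peg 0: []
Peg 1: [3, 2, 1]
Peg 2: [5, 4]

After move 2 (1->0):
Peg 0: [1]
Peg 1: [3, 2]
Peg 2: [5, 4]

After move 3 (0->2):
Peg 0: []
Peg 1: [3, 2]
Peg 2: [5, 4, 1]

After move 4 (2->1):
Peg 0: []
Peg 1: [3, 2, 1]
Peg 2: [5, 4]

After move 5 (2->0):
Peg 0: [4]
Peg 1: [3, 2, 1]
Peg 2: [5]

Answer: Peg 0: [4]
Peg 1: [3, 2, 1]
Peg 2: [5]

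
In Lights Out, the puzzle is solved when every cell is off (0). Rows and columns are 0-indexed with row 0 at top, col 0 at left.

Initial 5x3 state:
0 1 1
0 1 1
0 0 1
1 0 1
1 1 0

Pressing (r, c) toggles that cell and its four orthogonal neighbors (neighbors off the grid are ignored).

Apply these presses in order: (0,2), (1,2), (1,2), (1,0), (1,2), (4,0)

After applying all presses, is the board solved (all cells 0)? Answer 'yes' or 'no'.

Answer: no

Derivation:
After press 1 at (0,2):
0 0 0
0 1 0
0 0 1
1 0 1
1 1 0

After press 2 at (1,2):
0 0 1
0 0 1
0 0 0
1 0 1
1 1 0

After press 3 at (1,2):
0 0 0
0 1 0
0 0 1
1 0 1
1 1 0

After press 4 at (1,0):
1 0 0
1 0 0
1 0 1
1 0 1
1 1 0

After press 5 at (1,2):
1 0 1
1 1 1
1 0 0
1 0 1
1 1 0

After press 6 at (4,0):
1 0 1
1 1 1
1 0 0
0 0 1
0 0 0

Lights still on: 7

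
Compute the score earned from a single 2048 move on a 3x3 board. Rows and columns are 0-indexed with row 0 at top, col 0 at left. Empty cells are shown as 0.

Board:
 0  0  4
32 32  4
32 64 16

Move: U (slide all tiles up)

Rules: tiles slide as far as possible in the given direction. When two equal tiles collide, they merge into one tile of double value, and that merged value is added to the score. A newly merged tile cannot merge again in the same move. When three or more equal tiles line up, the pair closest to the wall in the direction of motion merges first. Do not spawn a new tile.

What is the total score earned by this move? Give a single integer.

Slide up:
col 0: [0, 32, 32] -> [64, 0, 0]  score +64 (running 64)
col 1: [0, 32, 64] -> [32, 64, 0]  score +0 (running 64)
col 2: [4, 4, 16] -> [8, 16, 0]  score +8 (running 72)
Board after move:
64 32  8
 0 64 16
 0  0  0

Answer: 72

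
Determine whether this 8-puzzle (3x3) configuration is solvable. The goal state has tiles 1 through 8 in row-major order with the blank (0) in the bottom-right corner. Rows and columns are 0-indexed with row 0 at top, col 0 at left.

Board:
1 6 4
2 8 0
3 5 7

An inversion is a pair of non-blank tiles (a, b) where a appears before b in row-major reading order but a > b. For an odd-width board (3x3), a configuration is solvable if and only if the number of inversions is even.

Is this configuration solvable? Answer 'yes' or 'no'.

Inversions (pairs i<j in row-major order where tile[i] > tile[j] > 0): 9
9 is odd, so the puzzle is not solvable.

Answer: no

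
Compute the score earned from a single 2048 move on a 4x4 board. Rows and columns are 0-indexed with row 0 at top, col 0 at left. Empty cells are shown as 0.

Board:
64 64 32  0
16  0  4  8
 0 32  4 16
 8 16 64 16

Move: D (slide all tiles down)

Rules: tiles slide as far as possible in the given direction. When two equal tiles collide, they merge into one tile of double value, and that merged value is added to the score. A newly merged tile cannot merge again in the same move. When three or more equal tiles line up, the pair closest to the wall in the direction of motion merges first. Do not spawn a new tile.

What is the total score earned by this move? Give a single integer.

Answer: 40

Derivation:
Slide down:
col 0: [64, 16, 0, 8] -> [0, 64, 16, 8]  score +0 (running 0)
col 1: [64, 0, 32, 16] -> [0, 64, 32, 16]  score +0 (running 0)
col 2: [32, 4, 4, 64] -> [0, 32, 8, 64]  score +8 (running 8)
col 3: [0, 8, 16, 16] -> [0, 0, 8, 32]  score +32 (running 40)
Board after move:
 0  0  0  0
64 64 32  0
16 32  8  8
 8 16 64 32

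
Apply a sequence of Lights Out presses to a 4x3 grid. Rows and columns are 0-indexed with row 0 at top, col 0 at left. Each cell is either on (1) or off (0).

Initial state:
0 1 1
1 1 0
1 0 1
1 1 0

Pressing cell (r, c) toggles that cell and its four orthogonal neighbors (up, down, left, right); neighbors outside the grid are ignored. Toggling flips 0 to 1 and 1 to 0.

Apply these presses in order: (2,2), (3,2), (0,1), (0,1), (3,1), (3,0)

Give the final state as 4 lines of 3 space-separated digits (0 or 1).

Answer: 0 1 1
1 1 1
0 0 1
1 0 1

Derivation:
After press 1 at (2,2):
0 1 1
1 1 1
1 1 0
1 1 1

After press 2 at (3,2):
0 1 1
1 1 1
1 1 1
1 0 0

After press 3 at (0,1):
1 0 0
1 0 1
1 1 1
1 0 0

After press 4 at (0,1):
0 1 1
1 1 1
1 1 1
1 0 0

After press 5 at (3,1):
0 1 1
1 1 1
1 0 1
0 1 1

After press 6 at (3,0):
0 1 1
1 1 1
0 0 1
1 0 1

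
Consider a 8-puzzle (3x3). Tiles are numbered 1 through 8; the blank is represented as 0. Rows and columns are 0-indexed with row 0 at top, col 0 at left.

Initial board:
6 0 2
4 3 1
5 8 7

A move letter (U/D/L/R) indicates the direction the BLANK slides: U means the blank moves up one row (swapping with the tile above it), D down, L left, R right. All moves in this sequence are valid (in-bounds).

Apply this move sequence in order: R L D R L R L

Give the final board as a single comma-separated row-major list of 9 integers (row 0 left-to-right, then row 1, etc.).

Answer: 6, 3, 2, 4, 0, 1, 5, 8, 7

Derivation:
After move 1 (R):
6 2 0
4 3 1
5 8 7

After move 2 (L):
6 0 2
4 3 1
5 8 7

After move 3 (D):
6 3 2
4 0 1
5 8 7

After move 4 (R):
6 3 2
4 1 0
5 8 7

After move 5 (L):
6 3 2
4 0 1
5 8 7

After move 6 (R):
6 3 2
4 1 0
5 8 7

After move 7 (L):
6 3 2
4 0 1
5 8 7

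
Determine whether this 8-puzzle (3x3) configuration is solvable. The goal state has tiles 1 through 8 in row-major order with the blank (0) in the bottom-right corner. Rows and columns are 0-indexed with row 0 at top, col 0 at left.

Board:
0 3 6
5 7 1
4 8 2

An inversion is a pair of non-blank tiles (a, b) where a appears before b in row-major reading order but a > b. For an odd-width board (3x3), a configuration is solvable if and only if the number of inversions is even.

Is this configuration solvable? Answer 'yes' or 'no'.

Answer: yes

Derivation:
Inversions (pairs i<j in row-major order where tile[i] > tile[j] > 0): 14
14 is even, so the puzzle is solvable.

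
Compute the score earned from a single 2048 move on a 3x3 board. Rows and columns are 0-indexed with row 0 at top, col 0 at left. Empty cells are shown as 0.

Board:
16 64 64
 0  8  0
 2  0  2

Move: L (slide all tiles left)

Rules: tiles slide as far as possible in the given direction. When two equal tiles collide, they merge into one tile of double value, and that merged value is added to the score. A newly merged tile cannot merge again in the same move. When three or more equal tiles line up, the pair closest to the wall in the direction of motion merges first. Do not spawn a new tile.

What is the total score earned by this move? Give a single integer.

Slide left:
row 0: [16, 64, 64] -> [16, 128, 0]  score +128 (running 128)
row 1: [0, 8, 0] -> [8, 0, 0]  score +0 (running 128)
row 2: [2, 0, 2] -> [4, 0, 0]  score +4 (running 132)
Board after move:
 16 128   0
  8   0   0
  4   0   0

Answer: 132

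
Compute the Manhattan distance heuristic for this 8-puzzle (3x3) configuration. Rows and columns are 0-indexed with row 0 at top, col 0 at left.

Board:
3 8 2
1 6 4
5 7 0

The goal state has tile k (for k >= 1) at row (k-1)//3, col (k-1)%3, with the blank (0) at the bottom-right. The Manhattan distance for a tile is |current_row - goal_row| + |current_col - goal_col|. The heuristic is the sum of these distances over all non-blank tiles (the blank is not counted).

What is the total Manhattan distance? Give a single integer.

Tile 3: at (0,0), goal (0,2), distance |0-0|+|0-2| = 2
Tile 8: at (0,1), goal (2,1), distance |0-2|+|1-1| = 2
Tile 2: at (0,2), goal (0,1), distance |0-0|+|2-1| = 1
Tile 1: at (1,0), goal (0,0), distance |1-0|+|0-0| = 1
Tile 6: at (1,1), goal (1,2), distance |1-1|+|1-2| = 1
Tile 4: at (1,2), goal (1,0), distance |1-1|+|2-0| = 2
Tile 5: at (2,0), goal (1,1), distance |2-1|+|0-1| = 2
Tile 7: at (2,1), goal (2,0), distance |2-2|+|1-0| = 1
Sum: 2 + 2 + 1 + 1 + 1 + 2 + 2 + 1 = 12

Answer: 12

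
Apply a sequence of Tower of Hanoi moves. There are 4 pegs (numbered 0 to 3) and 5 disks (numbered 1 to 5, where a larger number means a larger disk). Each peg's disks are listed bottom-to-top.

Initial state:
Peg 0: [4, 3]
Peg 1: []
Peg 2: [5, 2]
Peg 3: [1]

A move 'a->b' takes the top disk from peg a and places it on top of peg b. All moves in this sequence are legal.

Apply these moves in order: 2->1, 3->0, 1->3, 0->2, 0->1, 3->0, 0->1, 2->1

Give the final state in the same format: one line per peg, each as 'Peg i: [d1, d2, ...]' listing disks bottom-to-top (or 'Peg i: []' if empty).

After move 1 (2->1):
Peg 0: [4, 3]
Peg 1: [2]
Peg 2: [5]
Peg 3: [1]

After move 2 (3->0):
Peg 0: [4, 3, 1]
Peg 1: [2]
Peg 2: [5]
Peg 3: []

After move 3 (1->3):
Peg 0: [4, 3, 1]
Peg 1: []
Peg 2: [5]
Peg 3: [2]

After move 4 (0->2):
Peg 0: [4, 3]
Peg 1: []
Peg 2: [5, 1]
Peg 3: [2]

After move 5 (0->1):
Peg 0: [4]
Peg 1: [3]
Peg 2: [5, 1]
Peg 3: [2]

After move 6 (3->0):
Peg 0: [4, 2]
Peg 1: [3]
Peg 2: [5, 1]
Peg 3: []

After move 7 (0->1):
Peg 0: [4]
Peg 1: [3, 2]
Peg 2: [5, 1]
Peg 3: []

After move 8 (2->1):
Peg 0: [4]
Peg 1: [3, 2, 1]
Peg 2: [5]
Peg 3: []

Answer: Peg 0: [4]
Peg 1: [3, 2, 1]
Peg 2: [5]
Peg 3: []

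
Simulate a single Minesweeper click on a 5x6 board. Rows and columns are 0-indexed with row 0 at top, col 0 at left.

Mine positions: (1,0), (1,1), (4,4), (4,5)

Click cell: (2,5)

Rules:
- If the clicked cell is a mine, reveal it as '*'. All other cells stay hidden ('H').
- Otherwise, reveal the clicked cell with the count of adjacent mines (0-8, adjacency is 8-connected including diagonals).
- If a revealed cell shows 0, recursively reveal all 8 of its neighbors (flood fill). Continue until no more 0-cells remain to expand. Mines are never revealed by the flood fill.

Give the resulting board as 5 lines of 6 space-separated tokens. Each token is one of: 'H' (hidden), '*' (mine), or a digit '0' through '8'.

H H 1 0 0 0
H H 1 0 0 0
2 2 1 0 0 0
0 0 0 1 2 2
0 0 0 1 H H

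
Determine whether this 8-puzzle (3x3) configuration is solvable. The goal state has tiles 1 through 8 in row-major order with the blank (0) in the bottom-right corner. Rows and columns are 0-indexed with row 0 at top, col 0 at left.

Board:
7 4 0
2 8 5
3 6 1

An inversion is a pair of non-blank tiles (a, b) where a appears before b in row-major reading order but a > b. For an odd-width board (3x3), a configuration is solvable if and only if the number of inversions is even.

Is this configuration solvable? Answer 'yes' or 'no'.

Answer: yes

Derivation:
Inversions (pairs i<j in row-major order where tile[i] > tile[j] > 0): 18
18 is even, so the puzzle is solvable.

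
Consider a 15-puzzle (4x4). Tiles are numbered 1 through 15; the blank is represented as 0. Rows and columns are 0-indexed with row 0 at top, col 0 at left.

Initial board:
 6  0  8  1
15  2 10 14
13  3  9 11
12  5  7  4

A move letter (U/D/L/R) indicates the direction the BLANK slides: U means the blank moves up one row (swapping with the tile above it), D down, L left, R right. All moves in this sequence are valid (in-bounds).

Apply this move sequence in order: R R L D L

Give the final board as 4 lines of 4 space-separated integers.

Answer:  6  8 10  1
15  0  2 14
13  3  9 11
12  5  7  4

Derivation:
After move 1 (R):
 6  8  0  1
15  2 10 14
13  3  9 11
12  5  7  4

After move 2 (R):
 6  8  1  0
15  2 10 14
13  3  9 11
12  5  7  4

After move 3 (L):
 6  8  0  1
15  2 10 14
13  3  9 11
12  5  7  4

After move 4 (D):
 6  8 10  1
15  2  0 14
13  3  9 11
12  5  7  4

After move 5 (L):
 6  8 10  1
15  0  2 14
13  3  9 11
12  5  7  4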